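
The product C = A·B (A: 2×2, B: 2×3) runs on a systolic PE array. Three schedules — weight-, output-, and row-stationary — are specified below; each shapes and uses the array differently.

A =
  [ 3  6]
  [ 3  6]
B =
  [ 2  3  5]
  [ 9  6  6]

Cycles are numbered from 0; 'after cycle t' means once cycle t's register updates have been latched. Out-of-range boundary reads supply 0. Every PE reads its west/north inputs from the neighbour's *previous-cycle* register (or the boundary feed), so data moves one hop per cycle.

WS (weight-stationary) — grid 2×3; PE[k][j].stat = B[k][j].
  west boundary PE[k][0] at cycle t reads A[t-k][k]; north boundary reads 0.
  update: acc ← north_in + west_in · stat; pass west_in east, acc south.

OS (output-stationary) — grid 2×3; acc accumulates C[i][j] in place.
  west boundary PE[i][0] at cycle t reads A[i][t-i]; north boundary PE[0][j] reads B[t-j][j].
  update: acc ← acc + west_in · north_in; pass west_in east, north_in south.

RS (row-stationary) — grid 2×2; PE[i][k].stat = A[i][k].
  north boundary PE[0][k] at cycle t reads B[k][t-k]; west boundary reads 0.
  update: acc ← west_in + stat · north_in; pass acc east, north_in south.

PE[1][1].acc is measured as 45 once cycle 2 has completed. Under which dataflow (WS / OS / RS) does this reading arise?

dataflow = WS

WS [2×3] PE[1][1] across cycles:
  after 0 — PE[1][1] acc=0, pass-E 0, pass-S 0
  after 1 — PE[1][1] acc=0, pass-E 0, pass-S 0
  after 2 — PE[1][1] acc=45, pass-E 6, pass-S 45
OS [2×3] PE[1][1] across cycles:
  after 0 — PE[1][1] acc=0, pass-E 0, pass-S 0
  after 1 — PE[1][1] acc=0, pass-E 0, pass-S 0
  after 2 — PE[1][1] acc=9, pass-E 3, pass-S 3
RS [2×2] PE[1][1] across cycles:
  after 0 — PE[1][1] acc=0, pass-E 0, pass-S 0
  after 1 — PE[1][1] acc=0, pass-E 0, pass-S 0
  after 2 — PE[1][1] acc=60, pass-E 60, pass-S 9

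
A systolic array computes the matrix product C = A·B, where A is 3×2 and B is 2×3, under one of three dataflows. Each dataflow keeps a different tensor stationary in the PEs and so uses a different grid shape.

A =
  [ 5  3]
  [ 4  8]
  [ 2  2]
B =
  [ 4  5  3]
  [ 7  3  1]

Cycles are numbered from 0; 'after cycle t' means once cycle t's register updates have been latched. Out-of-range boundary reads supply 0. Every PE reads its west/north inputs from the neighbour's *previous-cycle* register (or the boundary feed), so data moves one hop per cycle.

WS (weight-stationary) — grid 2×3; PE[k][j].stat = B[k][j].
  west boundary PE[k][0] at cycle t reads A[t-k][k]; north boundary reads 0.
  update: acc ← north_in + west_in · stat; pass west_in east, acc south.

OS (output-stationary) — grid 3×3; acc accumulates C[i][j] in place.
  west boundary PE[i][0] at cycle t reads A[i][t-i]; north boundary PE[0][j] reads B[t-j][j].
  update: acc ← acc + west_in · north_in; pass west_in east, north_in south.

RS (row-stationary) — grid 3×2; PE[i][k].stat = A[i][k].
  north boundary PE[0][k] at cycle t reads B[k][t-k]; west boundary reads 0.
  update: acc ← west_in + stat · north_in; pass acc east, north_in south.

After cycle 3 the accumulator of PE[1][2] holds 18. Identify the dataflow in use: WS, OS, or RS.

WS [2×3] PE[1][2] across cycles:
  [0] (1,2) acc=0 (h:0 v:0)
  [1] (1,2) acc=0 (h:0 v:0)
  [2] (1,2) acc=0 (h:0 v:0)
  [3] (1,2) acc=18 (h:3 v:18)
OS [3×3] PE[1][2] across cycles:
  [0] (1,2) acc=0 (h:0 v:0)
  [1] (1,2) acc=0 (h:0 v:0)
  [2] (1,2) acc=0 (h:0 v:0)
  [3] (1,2) acc=12 (h:4 v:3)
— RS: 3×2 array has no PE[1][2].

dataflow = WS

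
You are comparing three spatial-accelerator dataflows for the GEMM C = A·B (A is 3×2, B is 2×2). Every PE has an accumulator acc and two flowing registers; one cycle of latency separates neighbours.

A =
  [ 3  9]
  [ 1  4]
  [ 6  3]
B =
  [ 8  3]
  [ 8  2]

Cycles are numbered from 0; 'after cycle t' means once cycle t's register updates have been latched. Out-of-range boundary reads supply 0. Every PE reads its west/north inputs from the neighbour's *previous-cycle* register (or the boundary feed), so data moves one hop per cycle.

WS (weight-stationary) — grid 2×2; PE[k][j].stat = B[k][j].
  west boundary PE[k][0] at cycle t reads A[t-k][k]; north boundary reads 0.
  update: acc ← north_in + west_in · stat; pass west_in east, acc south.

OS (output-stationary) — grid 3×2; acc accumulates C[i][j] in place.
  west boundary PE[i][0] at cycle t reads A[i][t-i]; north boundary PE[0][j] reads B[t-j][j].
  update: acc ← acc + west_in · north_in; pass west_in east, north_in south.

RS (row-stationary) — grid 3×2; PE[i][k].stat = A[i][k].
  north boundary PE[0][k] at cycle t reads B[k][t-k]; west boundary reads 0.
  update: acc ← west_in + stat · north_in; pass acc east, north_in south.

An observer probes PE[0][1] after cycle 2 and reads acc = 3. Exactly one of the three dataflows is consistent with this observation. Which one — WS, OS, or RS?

WS (2×2 grid), PE[0][1]:
  after 0 — PE[0][1] acc=0, pass-E 0, pass-S 0
  after 1 — PE[0][1] acc=9, pass-E 3, pass-S 9
  after 2 — PE[0][1] acc=3, pass-E 1, pass-S 3
OS (3×2 grid), PE[0][1]:
  after 0 — PE[0][1] acc=0, pass-E 0, pass-S 0
  after 1 — PE[0][1] acc=9, pass-E 3, pass-S 3
  after 2 — PE[0][1] acc=27, pass-E 9, pass-S 2
RS (3×2 grid), PE[0][1]:
  after 0 — PE[0][1] acc=0, pass-E 0, pass-S 0
  after 1 — PE[0][1] acc=96, pass-E 96, pass-S 8
  after 2 — PE[0][1] acc=27, pass-E 27, pass-S 2

dataflow = WS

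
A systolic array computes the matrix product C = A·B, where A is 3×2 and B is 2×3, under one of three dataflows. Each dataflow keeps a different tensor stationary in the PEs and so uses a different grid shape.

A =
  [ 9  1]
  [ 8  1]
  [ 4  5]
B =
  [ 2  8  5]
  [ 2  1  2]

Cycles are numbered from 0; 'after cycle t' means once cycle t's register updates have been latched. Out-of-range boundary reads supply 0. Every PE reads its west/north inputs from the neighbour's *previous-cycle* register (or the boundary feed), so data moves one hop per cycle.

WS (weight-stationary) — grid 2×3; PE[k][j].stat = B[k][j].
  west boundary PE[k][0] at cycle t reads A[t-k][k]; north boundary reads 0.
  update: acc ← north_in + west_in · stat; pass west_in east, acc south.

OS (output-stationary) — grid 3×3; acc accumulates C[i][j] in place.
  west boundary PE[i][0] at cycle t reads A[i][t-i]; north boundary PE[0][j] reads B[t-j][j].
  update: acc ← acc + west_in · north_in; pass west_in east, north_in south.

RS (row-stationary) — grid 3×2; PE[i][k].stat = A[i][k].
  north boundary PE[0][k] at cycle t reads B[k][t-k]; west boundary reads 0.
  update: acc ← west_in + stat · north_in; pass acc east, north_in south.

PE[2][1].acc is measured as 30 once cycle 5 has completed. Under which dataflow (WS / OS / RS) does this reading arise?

WS: PE[2][1] is outside its 2×3 grid.
OS (3×3 grid), PE[2][1]:
  @0  [2,1]  acc 0  |  →0  ↓0
  @1  [2,1]  acc 0  |  →0  ↓0
  @2  [2,1]  acc 0  |  →0  ↓0
  @3  [2,1]  acc 32  |  →4  ↓8
  @4  [2,1]  acc 37  |  →5  ↓1
  @5  [2,1]  acc 37  |  →0  ↓0
RS (3×2 grid), PE[2][1]:
  @0  [2,1]  acc 0  |  →0  ↓0
  @1  [2,1]  acc 0  |  →0  ↓0
  @2  [2,1]  acc 0  |  →0  ↓0
  @3  [2,1]  acc 18  |  →18  ↓2
  @4  [2,1]  acc 37  |  →37  ↓1
  @5  [2,1]  acc 30  |  →30  ↓2

dataflow = RS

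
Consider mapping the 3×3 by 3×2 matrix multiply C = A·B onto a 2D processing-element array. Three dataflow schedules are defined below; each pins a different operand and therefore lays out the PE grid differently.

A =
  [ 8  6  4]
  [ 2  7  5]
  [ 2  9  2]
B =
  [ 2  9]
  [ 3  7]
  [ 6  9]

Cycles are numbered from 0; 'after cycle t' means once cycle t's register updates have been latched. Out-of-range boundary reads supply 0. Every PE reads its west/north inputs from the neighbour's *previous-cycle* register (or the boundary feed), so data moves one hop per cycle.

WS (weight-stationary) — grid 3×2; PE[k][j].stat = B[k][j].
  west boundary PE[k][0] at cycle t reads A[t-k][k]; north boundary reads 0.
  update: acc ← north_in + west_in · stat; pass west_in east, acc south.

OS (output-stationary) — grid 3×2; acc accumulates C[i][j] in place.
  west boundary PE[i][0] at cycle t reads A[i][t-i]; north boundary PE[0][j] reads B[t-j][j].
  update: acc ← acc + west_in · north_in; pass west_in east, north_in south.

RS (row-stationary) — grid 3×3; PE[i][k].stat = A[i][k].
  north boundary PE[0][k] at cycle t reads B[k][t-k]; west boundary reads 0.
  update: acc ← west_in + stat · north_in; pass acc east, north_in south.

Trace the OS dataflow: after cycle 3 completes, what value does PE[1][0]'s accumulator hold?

Tracing OS — 3×2 array, target PE[1][0]:
  c0 r0c0: 16 / 8 / 2
  c0 r1c0: 0 / 0 / 0
  c1 r0c0: 34 / 6 / 3
  c1 r1c0: 4 / 2 / 2
  c2 r0c0: 58 / 4 / 6
  c2 r1c0: 25 / 7 / 3
  c3 r0c0: 58 / 0 / 0
  c3 r1c0: 55 / 5 / 6

PE[1][0].acc = 55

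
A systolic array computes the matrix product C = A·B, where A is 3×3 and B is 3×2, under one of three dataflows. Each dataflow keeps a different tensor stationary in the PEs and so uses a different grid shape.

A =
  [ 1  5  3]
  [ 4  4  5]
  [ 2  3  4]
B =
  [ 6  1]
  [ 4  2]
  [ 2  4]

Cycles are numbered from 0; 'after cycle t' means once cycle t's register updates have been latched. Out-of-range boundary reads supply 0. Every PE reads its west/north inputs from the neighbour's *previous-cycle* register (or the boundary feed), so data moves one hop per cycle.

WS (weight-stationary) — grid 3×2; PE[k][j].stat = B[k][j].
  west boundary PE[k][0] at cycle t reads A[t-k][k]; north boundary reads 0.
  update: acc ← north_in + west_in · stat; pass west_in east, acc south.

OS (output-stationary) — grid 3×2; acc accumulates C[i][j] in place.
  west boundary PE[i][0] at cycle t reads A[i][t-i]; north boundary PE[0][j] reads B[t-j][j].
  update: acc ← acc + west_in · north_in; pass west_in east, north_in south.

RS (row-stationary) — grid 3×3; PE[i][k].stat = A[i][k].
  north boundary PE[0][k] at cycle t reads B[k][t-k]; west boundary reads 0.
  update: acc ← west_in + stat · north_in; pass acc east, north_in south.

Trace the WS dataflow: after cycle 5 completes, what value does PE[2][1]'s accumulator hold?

WS on a 3×2 grid — tracing PE[2][1] and its feeders:
  c0 r1c1: 0 / 0 / 0
  c0 r2c0: 0 / 0 / 0
  c0 r2c1: 0 / 0 / 0
  c1 r1c1: 0 / 0 / 0
  c1 r2c0: 0 / 0 / 0
  c1 r2c1: 0 / 0 / 0
  c2 r1c1: 11 / 5 / 11
  c2 r2c0: 32 / 3 / 32
  c2 r2c1: 0 / 0 / 0
  c3 r1c1: 12 / 4 / 12
  c3 r2c0: 50 / 5 / 50
  c3 r2c1: 23 / 3 / 23
  c4 r1c1: 8 / 3 / 8
  c4 r2c0: 32 / 4 / 32
  c4 r2c1: 32 / 5 / 32
  c5 r1c1: 0 / 0 / 0
  c5 r2c0: 0 / 0 / 0
  c5 r2c1: 24 / 4 / 24

PE[2][1].acc = 24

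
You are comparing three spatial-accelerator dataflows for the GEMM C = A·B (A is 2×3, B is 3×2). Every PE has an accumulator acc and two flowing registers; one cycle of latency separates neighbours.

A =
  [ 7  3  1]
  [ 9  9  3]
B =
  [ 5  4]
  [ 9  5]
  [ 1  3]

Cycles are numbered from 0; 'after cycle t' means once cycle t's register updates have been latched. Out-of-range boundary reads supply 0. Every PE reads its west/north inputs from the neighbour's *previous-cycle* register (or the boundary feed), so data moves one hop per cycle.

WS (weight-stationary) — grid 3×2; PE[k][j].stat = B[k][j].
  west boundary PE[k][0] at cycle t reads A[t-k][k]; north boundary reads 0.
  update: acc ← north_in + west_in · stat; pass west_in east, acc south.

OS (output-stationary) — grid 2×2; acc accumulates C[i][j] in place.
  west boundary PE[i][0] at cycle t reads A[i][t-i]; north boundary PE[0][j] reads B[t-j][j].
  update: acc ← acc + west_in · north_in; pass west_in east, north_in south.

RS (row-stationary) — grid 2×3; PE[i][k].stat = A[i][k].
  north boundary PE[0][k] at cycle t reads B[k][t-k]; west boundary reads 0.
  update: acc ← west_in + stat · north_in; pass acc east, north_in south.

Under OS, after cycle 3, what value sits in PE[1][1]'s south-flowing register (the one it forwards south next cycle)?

register = 5

OS 2×2: PE[1][1] cycle-by-cycle (with neighbour feeds):
  [0] (0,1) acc=0 (h:0 v:0)
  [0] (1,0) acc=0 (h:0 v:0)
  [0] (1,1) acc=0 (h:0 v:0)
  [1] (0,1) acc=28 (h:7 v:4)
  [1] (1,0) acc=45 (h:9 v:5)
  [1] (1,1) acc=0 (h:0 v:0)
  [2] (0,1) acc=43 (h:3 v:5)
  [2] (1,0) acc=126 (h:9 v:9)
  [2] (1,1) acc=36 (h:9 v:4)
  [3] (0,1) acc=46 (h:1 v:3)
  [3] (1,0) acc=129 (h:3 v:1)
  [3] (1,1) acc=81 (h:9 v:5)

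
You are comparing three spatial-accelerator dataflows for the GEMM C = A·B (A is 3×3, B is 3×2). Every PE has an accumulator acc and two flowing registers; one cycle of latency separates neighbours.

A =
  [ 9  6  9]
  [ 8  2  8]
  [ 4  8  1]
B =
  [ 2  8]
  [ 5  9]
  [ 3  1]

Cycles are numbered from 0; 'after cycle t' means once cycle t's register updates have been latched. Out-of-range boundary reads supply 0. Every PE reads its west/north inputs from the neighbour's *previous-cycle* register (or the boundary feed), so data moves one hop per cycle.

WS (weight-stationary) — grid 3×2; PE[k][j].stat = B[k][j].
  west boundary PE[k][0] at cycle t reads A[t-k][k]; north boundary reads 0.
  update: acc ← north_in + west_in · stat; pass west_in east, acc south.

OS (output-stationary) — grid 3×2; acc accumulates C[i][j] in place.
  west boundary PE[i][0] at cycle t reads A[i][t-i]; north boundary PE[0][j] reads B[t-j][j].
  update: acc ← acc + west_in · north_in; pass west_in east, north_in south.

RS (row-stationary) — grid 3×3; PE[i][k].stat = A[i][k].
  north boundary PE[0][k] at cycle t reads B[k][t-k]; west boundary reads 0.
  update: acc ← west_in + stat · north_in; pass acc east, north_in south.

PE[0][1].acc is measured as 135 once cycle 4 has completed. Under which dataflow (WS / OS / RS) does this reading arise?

WS [3×2] PE[0][1] across cycles:
  c0 r0c1: 0 / 0 / 0
  c1 r0c1: 72 / 9 / 72
  c2 r0c1: 64 / 8 / 64
  c3 r0c1: 32 / 4 / 32
  c4 r0c1: 0 / 0 / 0
OS [3×2] PE[0][1] across cycles:
  c0 r0c1: 0 / 0 / 0
  c1 r0c1: 72 / 9 / 8
  c2 r0c1: 126 / 6 / 9
  c3 r0c1: 135 / 9 / 1
  c4 r0c1: 135 / 0 / 0
RS [3×3] PE[0][1] across cycles:
  c0 r0c1: 0 / 0 / 0
  c1 r0c1: 48 / 48 / 5
  c2 r0c1: 126 / 126 / 9
  c3 r0c1: 0 / 0 / 0
  c4 r0c1: 0 / 0 / 0

dataflow = OS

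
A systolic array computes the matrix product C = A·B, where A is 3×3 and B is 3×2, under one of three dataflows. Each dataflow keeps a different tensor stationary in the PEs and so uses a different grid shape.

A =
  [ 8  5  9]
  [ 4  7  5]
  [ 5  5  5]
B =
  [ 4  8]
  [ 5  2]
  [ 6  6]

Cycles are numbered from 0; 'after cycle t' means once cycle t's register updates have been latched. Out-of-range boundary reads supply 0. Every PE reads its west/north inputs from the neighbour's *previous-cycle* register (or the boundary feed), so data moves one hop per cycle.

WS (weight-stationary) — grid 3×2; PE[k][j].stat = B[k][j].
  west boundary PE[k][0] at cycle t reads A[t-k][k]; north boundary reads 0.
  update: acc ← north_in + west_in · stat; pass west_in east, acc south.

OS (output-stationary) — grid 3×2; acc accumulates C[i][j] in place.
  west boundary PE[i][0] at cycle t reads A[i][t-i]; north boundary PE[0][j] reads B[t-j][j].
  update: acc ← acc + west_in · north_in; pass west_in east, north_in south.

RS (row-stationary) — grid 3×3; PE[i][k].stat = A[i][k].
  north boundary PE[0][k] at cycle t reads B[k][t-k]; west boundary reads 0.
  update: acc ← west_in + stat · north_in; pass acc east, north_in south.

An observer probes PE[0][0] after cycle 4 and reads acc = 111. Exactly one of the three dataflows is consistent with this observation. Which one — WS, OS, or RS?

dataflow = OS

WS (3×2 grid), PE[0][0]:
  @0  [0,0]  acc 32  |  →8  ↓32
  @1  [0,0]  acc 16  |  →4  ↓16
  @2  [0,0]  acc 20  |  →5  ↓20
  @3  [0,0]  acc 0  |  →0  ↓0
  @4  [0,0]  acc 0  |  →0  ↓0
OS (3×2 grid), PE[0][0]:
  @0  [0,0]  acc 32  |  →8  ↓4
  @1  [0,0]  acc 57  |  →5  ↓5
  @2  [0,0]  acc 111  |  →9  ↓6
  @3  [0,0]  acc 111  |  →0  ↓0
  @4  [0,0]  acc 111  |  →0  ↓0
RS (3×3 grid), PE[0][0]:
  @0  [0,0]  acc 32  |  →32  ↓4
  @1  [0,0]  acc 64  |  →64  ↓8
  @2  [0,0]  acc 0  |  →0  ↓0
  @3  [0,0]  acc 0  |  →0  ↓0
  @4  [0,0]  acc 0  |  →0  ↓0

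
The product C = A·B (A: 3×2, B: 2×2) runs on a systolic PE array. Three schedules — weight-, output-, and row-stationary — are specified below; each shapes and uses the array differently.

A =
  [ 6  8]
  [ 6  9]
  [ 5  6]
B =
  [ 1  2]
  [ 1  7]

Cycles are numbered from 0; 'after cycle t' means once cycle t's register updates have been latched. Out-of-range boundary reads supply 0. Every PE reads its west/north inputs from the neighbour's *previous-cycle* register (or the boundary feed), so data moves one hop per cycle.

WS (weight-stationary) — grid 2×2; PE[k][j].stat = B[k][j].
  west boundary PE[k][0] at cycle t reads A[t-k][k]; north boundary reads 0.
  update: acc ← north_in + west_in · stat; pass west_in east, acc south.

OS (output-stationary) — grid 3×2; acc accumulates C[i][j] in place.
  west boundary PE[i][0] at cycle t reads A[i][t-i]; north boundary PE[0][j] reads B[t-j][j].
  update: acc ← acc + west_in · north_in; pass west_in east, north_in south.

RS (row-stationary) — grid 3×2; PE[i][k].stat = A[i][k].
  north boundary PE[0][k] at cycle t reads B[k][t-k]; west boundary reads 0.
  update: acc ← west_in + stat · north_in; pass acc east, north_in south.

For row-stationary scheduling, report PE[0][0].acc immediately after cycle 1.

PE[0][0].acc = 12

RS on a 3×2 grid — tracing PE[0][0] and its feeders:
  @0  [0,0]  acc 6  |  →6  ↓1
  @1  [0,0]  acc 12  |  →12  ↓2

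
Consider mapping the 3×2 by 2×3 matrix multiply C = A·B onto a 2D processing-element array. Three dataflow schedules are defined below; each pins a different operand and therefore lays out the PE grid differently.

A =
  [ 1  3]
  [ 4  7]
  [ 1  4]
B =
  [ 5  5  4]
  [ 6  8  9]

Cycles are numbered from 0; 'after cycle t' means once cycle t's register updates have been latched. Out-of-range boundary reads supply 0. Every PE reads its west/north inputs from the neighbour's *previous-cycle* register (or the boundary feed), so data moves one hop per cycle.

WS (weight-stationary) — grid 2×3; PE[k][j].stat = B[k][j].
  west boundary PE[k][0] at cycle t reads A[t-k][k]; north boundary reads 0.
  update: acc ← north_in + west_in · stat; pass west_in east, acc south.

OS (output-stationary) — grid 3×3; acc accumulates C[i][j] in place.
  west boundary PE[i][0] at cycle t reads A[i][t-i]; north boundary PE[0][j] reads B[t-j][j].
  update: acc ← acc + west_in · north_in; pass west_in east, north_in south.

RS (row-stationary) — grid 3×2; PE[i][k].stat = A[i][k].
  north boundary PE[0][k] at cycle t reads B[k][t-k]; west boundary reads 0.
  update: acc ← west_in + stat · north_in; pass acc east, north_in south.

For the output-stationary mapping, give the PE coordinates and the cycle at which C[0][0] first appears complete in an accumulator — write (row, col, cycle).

OS — PE[0][0] is where C[0][0] collects:
  cycle 0: PE[0][0] → acc 5, east 1, south 5
  cycle 1: PE[0][0] → acc 23, east 3, south 6

(row, col, cycle) = (0, 0, 1)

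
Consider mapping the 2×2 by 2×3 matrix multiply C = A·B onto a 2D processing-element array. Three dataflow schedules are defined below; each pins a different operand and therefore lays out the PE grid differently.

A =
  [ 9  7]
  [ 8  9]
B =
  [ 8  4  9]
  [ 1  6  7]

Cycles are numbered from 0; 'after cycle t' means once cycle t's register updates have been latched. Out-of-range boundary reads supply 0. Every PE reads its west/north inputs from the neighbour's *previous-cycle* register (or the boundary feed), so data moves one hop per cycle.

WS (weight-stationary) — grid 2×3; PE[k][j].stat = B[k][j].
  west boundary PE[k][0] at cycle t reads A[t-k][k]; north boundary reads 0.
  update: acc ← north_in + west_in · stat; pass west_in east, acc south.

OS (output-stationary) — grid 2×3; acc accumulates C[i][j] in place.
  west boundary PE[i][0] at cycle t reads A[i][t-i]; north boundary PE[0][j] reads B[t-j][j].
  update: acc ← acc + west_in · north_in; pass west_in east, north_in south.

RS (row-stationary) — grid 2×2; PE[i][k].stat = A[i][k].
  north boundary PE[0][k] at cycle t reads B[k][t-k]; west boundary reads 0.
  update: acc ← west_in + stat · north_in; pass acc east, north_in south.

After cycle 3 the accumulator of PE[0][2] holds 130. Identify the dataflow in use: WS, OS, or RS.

— WS: 2×3; PE[0][2] trace:
  0: (0,2).acc=0  regs=<0,0>
  1: (0,2).acc=0  regs=<0,0>
  2: (0,2).acc=81  regs=<9,81>
  3: (0,2).acc=72  regs=<8,72>
— OS: 2×3; PE[0][2] trace:
  0: (0,2).acc=0  regs=<0,0>
  1: (0,2).acc=0  regs=<0,0>
  2: (0,2).acc=81  regs=<9,9>
  3: (0,2).acc=130  regs=<7,7>
RS (2×2): PE[0][2] does not exist.

dataflow = OS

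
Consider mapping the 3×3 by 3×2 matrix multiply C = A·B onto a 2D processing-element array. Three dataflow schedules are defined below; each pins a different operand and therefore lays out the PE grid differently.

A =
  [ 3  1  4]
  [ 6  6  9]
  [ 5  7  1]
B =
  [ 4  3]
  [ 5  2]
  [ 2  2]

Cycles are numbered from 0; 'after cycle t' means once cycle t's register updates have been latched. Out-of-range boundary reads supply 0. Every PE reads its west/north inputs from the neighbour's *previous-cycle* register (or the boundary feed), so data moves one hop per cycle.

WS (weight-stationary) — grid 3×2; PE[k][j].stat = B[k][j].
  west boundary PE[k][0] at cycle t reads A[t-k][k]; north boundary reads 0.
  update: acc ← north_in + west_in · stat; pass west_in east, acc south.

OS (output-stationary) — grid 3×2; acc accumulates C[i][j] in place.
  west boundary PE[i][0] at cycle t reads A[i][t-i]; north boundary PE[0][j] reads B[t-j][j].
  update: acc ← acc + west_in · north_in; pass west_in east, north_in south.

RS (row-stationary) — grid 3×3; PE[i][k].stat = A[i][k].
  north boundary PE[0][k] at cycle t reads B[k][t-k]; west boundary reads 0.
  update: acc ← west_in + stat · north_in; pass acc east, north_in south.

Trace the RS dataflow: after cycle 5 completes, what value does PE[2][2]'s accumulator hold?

PE[2][2].acc = 31

RS on a 3×3 grid — tracing PE[2][2] and its feeders:
  [0] (1,2) acc=0 (h:0 v:0)
  [0] (2,1) acc=0 (h:0 v:0)
  [0] (2,2) acc=0 (h:0 v:0)
  [1] (1,2) acc=0 (h:0 v:0)
  [1] (2,1) acc=0 (h:0 v:0)
  [1] (2,2) acc=0 (h:0 v:0)
  [2] (1,2) acc=0 (h:0 v:0)
  [2] (2,1) acc=0 (h:0 v:0)
  [2] (2,2) acc=0 (h:0 v:0)
  [3] (1,2) acc=72 (h:72 v:2)
  [3] (2,1) acc=55 (h:55 v:5)
  [3] (2,2) acc=0 (h:0 v:0)
  [4] (1,2) acc=48 (h:48 v:2)
  [4] (2,1) acc=29 (h:29 v:2)
  [4] (2,2) acc=57 (h:57 v:2)
  [5] (1,2) acc=0 (h:0 v:0)
  [5] (2,1) acc=0 (h:0 v:0)
  [5] (2,2) acc=31 (h:31 v:2)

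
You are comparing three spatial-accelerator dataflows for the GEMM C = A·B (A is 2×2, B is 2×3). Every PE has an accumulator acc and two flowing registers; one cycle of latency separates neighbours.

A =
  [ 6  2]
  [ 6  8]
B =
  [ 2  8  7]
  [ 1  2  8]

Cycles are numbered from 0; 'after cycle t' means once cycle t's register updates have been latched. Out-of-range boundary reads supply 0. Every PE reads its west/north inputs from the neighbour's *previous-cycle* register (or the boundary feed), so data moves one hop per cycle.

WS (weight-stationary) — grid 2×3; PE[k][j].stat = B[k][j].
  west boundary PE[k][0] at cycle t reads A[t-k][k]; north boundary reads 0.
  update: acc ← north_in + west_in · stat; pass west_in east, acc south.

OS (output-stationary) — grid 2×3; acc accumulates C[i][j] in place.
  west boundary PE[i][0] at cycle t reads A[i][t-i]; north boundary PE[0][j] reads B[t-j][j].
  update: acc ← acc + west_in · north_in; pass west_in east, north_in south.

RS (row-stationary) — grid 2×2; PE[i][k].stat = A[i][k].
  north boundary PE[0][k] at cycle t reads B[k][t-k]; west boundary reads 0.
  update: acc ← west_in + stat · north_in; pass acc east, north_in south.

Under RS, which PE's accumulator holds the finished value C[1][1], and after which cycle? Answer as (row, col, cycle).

RS — PE[1][1] is where C[1][1] collects:
  t=0 PE[1][1]: acc=0 h=0 v=0
  t=1 PE[1][1]: acc=0 h=0 v=0
  t=2 PE[1][1]: acc=20 h=20 v=1
  t=3 PE[1][1]: acc=64 h=64 v=2

(row, col, cycle) = (1, 1, 3)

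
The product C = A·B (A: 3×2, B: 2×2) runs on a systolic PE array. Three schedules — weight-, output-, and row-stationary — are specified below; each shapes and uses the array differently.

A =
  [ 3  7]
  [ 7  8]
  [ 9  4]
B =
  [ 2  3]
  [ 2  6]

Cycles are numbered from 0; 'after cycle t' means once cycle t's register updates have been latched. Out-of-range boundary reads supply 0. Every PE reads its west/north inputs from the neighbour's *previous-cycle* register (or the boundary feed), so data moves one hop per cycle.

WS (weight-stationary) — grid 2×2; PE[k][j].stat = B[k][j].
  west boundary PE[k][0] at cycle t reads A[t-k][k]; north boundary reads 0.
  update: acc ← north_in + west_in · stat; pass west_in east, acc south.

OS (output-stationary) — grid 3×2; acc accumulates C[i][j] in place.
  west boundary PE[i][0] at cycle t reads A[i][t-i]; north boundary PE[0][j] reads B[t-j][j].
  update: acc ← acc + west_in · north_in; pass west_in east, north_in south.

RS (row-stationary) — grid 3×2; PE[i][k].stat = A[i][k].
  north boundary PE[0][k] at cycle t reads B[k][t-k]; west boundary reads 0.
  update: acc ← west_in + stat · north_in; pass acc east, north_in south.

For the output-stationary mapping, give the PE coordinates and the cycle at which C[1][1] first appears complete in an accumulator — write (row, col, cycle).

Under OS, C[1][1] lands at PE[1][1]:
  c0 r1c1: 0 / 0 / 0
  c1 r1c1: 0 / 0 / 0
  c2 r1c1: 21 / 7 / 3
  c3 r1c1: 69 / 8 / 6

(row, col, cycle) = (1, 1, 3)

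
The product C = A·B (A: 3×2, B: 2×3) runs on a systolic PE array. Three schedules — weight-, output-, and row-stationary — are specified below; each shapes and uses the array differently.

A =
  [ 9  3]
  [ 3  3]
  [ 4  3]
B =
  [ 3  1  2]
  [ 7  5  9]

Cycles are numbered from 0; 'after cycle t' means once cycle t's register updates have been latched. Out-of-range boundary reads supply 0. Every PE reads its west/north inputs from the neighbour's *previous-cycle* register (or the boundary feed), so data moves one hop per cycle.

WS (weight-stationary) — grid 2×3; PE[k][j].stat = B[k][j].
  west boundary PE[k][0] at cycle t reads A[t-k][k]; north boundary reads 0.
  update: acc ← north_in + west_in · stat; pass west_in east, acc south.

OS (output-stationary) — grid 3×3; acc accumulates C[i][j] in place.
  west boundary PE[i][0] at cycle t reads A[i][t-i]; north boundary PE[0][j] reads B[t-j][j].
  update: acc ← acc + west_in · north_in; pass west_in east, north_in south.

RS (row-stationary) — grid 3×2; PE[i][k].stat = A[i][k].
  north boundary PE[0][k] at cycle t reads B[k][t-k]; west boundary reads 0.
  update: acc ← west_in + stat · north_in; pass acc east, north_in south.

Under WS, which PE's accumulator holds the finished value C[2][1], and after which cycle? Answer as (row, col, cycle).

(row, col, cycle) = (1, 1, 4)

Under WS, C[2][1] lands at PE[1][1]:
  after 0 — PE[1][1] acc=0, pass-E 0, pass-S 0
  after 1 — PE[1][1] acc=0, pass-E 0, pass-S 0
  after 2 — PE[1][1] acc=24, pass-E 3, pass-S 24
  after 3 — PE[1][1] acc=18, pass-E 3, pass-S 18
  after 4 — PE[1][1] acc=19, pass-E 3, pass-S 19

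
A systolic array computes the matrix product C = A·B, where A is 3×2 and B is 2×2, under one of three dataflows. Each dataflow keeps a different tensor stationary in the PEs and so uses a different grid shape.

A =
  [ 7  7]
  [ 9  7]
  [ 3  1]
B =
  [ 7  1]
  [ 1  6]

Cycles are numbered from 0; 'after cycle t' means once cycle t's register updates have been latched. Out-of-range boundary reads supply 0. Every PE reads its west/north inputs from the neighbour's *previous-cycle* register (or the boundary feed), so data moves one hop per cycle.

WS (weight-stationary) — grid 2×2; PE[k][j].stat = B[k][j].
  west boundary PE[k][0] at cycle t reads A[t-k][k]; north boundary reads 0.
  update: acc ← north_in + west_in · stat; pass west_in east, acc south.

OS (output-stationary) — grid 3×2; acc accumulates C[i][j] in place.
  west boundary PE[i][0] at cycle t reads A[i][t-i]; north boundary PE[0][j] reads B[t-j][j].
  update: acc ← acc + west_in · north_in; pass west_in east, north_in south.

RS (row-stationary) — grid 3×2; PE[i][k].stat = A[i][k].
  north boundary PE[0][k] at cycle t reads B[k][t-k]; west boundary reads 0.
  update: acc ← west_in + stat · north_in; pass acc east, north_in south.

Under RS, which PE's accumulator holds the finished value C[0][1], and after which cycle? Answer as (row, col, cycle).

Under RS, C[0][1] lands at PE[0][1]:
  t=0 PE[0][1]: acc=0 h=0 v=0
  t=1 PE[0][1]: acc=56 h=56 v=1
  t=2 PE[0][1]: acc=49 h=49 v=6

(row, col, cycle) = (0, 1, 2)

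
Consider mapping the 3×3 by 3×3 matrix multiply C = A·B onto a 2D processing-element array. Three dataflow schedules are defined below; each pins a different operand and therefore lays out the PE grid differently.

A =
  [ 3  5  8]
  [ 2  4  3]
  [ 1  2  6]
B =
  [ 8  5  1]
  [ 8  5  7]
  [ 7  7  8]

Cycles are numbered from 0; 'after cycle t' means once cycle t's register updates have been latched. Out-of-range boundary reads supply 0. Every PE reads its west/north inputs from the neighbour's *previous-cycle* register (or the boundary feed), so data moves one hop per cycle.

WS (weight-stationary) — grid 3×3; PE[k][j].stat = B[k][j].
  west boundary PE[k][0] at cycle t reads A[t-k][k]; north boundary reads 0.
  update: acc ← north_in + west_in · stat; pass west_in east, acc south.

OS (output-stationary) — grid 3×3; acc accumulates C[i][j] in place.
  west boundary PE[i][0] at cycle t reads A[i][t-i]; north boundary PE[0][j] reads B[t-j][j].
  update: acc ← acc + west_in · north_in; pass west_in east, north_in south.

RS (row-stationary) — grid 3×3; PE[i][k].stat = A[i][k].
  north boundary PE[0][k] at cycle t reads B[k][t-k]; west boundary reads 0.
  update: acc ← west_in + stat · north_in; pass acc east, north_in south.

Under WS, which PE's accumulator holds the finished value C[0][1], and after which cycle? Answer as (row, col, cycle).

(row, col, cycle) = (2, 1, 3)

WS — PE[2][1] is where C[0][1] collects:
  @0  [2,1]  acc 0  |  →0  ↓0
  @1  [2,1]  acc 0  |  →0  ↓0
  @2  [2,1]  acc 0  |  →0  ↓0
  @3  [2,1]  acc 96  |  →8  ↓96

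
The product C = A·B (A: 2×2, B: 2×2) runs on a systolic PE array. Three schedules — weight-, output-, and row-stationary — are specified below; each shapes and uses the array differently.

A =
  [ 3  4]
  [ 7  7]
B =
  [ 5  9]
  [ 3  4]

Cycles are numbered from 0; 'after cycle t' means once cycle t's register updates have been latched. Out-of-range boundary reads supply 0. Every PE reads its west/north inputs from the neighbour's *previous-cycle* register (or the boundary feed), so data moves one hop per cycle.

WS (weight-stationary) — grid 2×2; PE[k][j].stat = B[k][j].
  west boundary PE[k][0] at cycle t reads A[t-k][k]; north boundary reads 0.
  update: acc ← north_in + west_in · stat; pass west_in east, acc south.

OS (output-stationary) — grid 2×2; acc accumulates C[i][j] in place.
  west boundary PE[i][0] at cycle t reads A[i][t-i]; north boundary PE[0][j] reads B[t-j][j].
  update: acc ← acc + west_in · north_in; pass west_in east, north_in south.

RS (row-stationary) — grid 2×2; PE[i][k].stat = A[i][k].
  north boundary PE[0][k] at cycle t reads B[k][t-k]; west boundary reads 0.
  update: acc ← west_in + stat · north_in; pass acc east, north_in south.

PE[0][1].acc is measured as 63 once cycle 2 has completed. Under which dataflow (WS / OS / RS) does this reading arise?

Under WS (2×2), PE[0][1]:
  0: (0,1).acc=0  regs=<0,0>
  1: (0,1).acc=27  regs=<3,27>
  2: (0,1).acc=63  regs=<7,63>
Under OS (2×2), PE[0][1]:
  0: (0,1).acc=0  regs=<0,0>
  1: (0,1).acc=27  regs=<3,9>
  2: (0,1).acc=43  regs=<4,4>
Under RS (2×2), PE[0][1]:
  0: (0,1).acc=0  regs=<0,0>
  1: (0,1).acc=27  regs=<27,3>
  2: (0,1).acc=43  regs=<43,4>

dataflow = WS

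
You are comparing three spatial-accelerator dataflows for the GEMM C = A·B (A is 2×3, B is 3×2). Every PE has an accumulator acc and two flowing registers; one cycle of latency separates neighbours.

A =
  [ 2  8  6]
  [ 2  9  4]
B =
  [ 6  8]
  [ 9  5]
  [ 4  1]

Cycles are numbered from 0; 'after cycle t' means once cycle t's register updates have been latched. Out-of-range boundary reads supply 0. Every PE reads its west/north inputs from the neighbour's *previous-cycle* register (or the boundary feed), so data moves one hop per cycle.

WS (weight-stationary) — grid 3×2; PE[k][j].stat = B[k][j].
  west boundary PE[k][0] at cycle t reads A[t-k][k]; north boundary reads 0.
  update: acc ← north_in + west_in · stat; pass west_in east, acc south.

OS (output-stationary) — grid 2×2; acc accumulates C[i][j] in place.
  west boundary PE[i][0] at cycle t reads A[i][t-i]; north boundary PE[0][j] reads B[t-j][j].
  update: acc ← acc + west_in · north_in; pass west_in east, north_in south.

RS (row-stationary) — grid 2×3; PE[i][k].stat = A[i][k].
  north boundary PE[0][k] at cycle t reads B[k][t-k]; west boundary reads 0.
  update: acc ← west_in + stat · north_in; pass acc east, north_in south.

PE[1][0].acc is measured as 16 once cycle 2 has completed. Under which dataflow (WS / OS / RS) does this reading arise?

dataflow = RS

Under WS (3×2), PE[1][0]:
  cycle 0: PE[1][0] → acc 0, east 0, south 0
  cycle 1: PE[1][0] → acc 84, east 8, south 84
  cycle 2: PE[1][0] → acc 93, east 9, south 93
Under OS (2×2), PE[1][0]:
  cycle 0: PE[1][0] → acc 0, east 0, south 0
  cycle 1: PE[1][0] → acc 12, east 2, south 6
  cycle 2: PE[1][0] → acc 93, east 9, south 9
Under RS (2×3), PE[1][0]:
  cycle 0: PE[1][0] → acc 0, east 0, south 0
  cycle 1: PE[1][0] → acc 12, east 12, south 6
  cycle 2: PE[1][0] → acc 16, east 16, south 8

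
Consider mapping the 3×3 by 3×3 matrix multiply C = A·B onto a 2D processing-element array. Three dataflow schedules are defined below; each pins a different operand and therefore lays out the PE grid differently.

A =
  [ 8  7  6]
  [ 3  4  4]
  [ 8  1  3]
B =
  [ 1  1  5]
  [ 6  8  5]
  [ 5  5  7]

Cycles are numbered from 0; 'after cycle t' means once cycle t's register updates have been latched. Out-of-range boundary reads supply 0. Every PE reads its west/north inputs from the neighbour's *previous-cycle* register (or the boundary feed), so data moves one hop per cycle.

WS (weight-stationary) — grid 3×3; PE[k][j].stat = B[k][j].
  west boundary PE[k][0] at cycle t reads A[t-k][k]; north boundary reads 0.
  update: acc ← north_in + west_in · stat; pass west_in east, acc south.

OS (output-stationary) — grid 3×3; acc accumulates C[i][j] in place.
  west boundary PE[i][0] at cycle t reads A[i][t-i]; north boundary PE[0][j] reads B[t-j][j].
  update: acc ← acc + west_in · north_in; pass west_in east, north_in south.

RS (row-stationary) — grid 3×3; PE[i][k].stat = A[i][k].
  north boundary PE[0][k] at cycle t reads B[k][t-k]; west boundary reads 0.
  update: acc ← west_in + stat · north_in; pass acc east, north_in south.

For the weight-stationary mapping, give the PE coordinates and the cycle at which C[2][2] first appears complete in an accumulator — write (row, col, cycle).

(row, col, cycle) = (2, 2, 6)

WS: C[2][2] accumulates in PE[2][2]:
  after 0 — PE[2][2] acc=0, pass-E 0, pass-S 0
  after 1 — PE[2][2] acc=0, pass-E 0, pass-S 0
  after 2 — PE[2][2] acc=0, pass-E 0, pass-S 0
  after 3 — PE[2][2] acc=0, pass-E 0, pass-S 0
  after 4 — PE[2][2] acc=117, pass-E 6, pass-S 117
  after 5 — PE[2][2] acc=63, pass-E 4, pass-S 63
  after 6 — PE[2][2] acc=66, pass-E 3, pass-S 66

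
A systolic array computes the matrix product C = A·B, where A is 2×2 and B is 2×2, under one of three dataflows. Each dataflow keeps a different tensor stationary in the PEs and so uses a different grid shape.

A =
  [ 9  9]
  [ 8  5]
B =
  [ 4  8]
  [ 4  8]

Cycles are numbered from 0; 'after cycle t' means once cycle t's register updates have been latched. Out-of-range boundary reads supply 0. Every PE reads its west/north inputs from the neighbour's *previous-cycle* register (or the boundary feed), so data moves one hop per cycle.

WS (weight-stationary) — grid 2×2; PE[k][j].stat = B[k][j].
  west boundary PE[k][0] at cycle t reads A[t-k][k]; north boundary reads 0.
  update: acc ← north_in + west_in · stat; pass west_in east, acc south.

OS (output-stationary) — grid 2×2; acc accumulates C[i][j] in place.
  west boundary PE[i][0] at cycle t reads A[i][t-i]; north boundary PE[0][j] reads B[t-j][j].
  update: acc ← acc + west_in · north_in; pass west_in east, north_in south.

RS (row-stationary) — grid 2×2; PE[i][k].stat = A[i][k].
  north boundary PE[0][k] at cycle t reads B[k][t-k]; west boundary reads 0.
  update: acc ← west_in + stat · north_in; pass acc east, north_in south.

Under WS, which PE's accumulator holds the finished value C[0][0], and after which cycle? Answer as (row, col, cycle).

(row, col, cycle) = (1, 0, 1)

WS — PE[1][0] is where C[0][0] collects:
  after 0 — PE[1][0] acc=0, pass-E 0, pass-S 0
  after 1 — PE[1][0] acc=72, pass-E 9, pass-S 72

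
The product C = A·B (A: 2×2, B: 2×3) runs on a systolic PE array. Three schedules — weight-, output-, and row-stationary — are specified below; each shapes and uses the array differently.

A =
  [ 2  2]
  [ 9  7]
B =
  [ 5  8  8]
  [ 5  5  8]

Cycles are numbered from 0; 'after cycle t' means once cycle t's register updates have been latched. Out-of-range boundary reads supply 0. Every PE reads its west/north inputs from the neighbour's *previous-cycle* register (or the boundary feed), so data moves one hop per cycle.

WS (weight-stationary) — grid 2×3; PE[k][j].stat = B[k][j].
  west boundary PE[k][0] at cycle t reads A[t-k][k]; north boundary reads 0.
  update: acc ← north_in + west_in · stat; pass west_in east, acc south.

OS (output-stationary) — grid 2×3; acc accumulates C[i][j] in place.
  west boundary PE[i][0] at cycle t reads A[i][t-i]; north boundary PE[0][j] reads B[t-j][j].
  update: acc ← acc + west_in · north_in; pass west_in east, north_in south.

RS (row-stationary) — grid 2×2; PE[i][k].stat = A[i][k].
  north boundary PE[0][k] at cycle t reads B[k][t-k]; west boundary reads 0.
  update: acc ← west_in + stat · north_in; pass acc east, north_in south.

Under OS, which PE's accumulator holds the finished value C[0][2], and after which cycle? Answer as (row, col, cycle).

(row, col, cycle) = (0, 2, 3)

OS: C[0][2] accumulates in PE[0][2]:
  c0 r0c2: 0 / 0 / 0
  c1 r0c2: 0 / 0 / 0
  c2 r0c2: 16 / 2 / 8
  c3 r0c2: 32 / 2 / 8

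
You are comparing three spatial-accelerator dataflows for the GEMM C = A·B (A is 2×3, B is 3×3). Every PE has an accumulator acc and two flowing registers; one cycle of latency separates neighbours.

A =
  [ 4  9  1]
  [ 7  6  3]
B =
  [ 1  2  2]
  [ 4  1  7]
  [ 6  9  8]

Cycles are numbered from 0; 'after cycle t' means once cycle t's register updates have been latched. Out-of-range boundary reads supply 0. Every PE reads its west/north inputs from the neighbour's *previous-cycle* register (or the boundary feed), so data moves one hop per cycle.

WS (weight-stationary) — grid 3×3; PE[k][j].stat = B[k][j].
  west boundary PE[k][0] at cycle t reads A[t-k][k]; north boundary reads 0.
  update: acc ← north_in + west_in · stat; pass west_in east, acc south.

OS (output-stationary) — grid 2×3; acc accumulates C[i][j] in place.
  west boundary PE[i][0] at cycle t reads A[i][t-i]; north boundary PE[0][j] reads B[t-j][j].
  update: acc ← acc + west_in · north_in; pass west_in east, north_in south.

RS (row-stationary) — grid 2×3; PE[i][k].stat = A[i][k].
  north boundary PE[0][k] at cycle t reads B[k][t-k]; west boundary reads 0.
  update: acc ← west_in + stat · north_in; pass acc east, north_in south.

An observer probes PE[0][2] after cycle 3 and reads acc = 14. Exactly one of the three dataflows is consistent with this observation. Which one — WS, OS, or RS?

dataflow = WS

— WS: 3×3; PE[0][2] trace:
  0: (0,2).acc=0  regs=<0,0>
  1: (0,2).acc=0  regs=<0,0>
  2: (0,2).acc=8  regs=<4,8>
  3: (0,2).acc=14  regs=<7,14>
— OS: 2×3; PE[0][2] trace:
  0: (0,2).acc=0  regs=<0,0>
  1: (0,2).acc=0  regs=<0,0>
  2: (0,2).acc=8  regs=<4,2>
  3: (0,2).acc=71  regs=<9,7>
— RS: 2×3; PE[0][2] trace:
  0: (0,2).acc=0  regs=<0,0>
  1: (0,2).acc=0  regs=<0,0>
  2: (0,2).acc=46  regs=<46,6>
  3: (0,2).acc=26  regs=<26,9>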